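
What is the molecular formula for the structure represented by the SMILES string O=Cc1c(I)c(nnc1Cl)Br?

C5HBrClIN2O

Heavy atoms from the SMILES: 1 Br, 5 C, 1 Cl, 1 I, 2 N, 1 O.
Implicit hydrogens by atom environment:
  4 × C (aromatic): no H
  2 × N (aromatic): no H
  1 × Br: no H
  1 × C: 1 H
  1 × Cl: no H
  1 × I: no H
  1 × O: no H
  Total hydrogens = 1.
Molecular formula: C5HBrClIN2O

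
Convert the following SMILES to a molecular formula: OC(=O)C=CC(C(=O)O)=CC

C7H8O4

Heavy atoms from the SMILES: 7 C, 4 O.
Implicit hydrogens by atom environment:
  3 × C: 1 H each → 3
  3 × C: no H
  2 × O: 1 H each → 2
  2 × O: no H
  1 × C: 3 H
  Total hydrogens = 8.
Molecular formula: C7H8O4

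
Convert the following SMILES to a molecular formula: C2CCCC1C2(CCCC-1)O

Heavy atoms from the SMILES: 10 C, 1 O.
Implicit hydrogens by atom environment:
  8 × C: 2 H each → 16
  1 × C: 1 H
  1 × C: no H
  1 × O: 1 H
  Total hydrogens = 18.
Molecular formula: C10H18O

C10H18O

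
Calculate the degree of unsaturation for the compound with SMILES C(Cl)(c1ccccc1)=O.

Molecular formula from the SMILES: C7H5ClO.
DoU = (2C + 2 + N − H − X)/2 = (2·7 + 2 + 0 − 5 − 1)/2 = 10/2 = 5.
(Structurally: 1 ring(s) + 4 π bond(s) = 5.)

5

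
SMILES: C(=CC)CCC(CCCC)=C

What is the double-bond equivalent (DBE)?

2

Molecular formula from the SMILES: C11H20.
DoU = (2C + 2 + N − H − X)/2 = (2·11 + 2 + 0 − 20 − 0)/2 = 4/2 = 2.
(Structurally: 0 ring(s) + 2 π bond(s) = 2.)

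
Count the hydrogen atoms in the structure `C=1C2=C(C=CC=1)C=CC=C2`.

8

Hydrogens are implicit in SMILES; fill each atom to its normal valence:
  8 × C (aromatic): 1 H each → 8
  2 × C (aromatic): no H
  Total hydrogens = 8.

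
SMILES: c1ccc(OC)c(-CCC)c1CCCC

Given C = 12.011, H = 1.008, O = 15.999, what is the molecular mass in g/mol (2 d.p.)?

206.33

Molecular formula: C14H22O.
M = 14×12.011 + 22×1.008 + 1×15.999 = 206.33 g/mol.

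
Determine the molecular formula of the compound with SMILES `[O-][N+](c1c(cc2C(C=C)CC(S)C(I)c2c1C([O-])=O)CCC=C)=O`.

C17H17INO4S-

Heavy atoms from the SMILES: 17 C, 1 I, 1 N, 4 O, 1 S.
Implicit hydrogens by atom environment:
  5 × C: 2 H each → 10
  5 × C: 1 H each → 5
  5 × C (aromatic): no H
  2 × O: no H
  2 × O (charge -1): no H
  1 × C (aromatic): 1 H
  1 × C: no H
  1 × I: no H
  1 × N (charge +1): no H
  1 × S: 1 H
  Total hydrogens = 17.
Net charge -1.
Molecular formula: C17H17INO4S-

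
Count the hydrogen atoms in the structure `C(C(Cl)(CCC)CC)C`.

17

Hydrogens are implicit in SMILES; fill each atom to its normal valence:
  4 × C: 2 H each → 8
  3 × C: 3 H each → 9
  1 × C: no H
  1 × Cl: no H
  Total hydrogens = 17.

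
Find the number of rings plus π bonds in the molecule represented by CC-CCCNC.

Molecular formula from the SMILES: C6H15N.
DoU = (2C + 2 + N − H − X)/2 = (2·6 + 2 + 1 − 15 − 0)/2 = 0/2 = 0.
(Structurally: 0 ring(s) + 0 π bond(s) = 0.)

0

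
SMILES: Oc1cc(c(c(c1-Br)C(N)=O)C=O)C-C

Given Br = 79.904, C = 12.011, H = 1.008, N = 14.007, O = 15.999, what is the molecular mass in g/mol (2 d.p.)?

Molecular formula: C10H10BrNO3.
M = 1×79.904 + 10×12.011 + 10×1.008 + 1×14.007 + 3×15.999 = 272.10 g/mol.

272.10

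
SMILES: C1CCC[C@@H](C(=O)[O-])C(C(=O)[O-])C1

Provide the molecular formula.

Heavy atoms from the SMILES: 9 C, 4 O.
Implicit hydrogens by atom environment:
  5 × C: 2 H each → 10
  2 × C: 1 H each → 2
  2 × C: no H
  2 × O: no H
  2 × O (charge -1): no H
  Total hydrogens = 12.
Net charge -2.
Molecular formula: [C9H12O4]2-

[C9H12O4]2-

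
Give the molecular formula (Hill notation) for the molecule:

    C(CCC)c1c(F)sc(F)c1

C8H10F2S

Heavy atoms from the SMILES: 8 C, 2 F, 1 S.
Implicit hydrogens by atom environment:
  3 × C: 2 H each → 6
  3 × C (aromatic): no H
  2 × F: no H
  1 × C: 3 H
  1 × C (aromatic): 1 H
  1 × S (aromatic): no H
  Total hydrogens = 10.
Molecular formula: C8H10F2S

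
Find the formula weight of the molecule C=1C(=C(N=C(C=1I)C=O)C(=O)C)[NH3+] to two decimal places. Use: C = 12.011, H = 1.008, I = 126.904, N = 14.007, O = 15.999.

291.07

Molecular formula: C8H8IN2O2+.
M = 8×12.011 + 8×1.008 + 1×126.904 + 2×14.007 + 2×15.999 = 291.07 g/mol.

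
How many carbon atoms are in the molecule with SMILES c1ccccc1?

The symbol for carbon appears 6 times in the SMILES. Lowercase c denotes aromatic carbon and counts toward C.

6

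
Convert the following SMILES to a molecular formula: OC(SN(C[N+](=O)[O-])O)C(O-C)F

C4H9FN2O5S

Heavy atoms from the SMILES: 4 C, 1 F, 2 N, 5 O, 1 S.
Implicit hydrogens by atom environment:
  2 × C: 1 H each → 2
  2 × O: 1 H each → 2
  2 × O: no H
  1 × C: 3 H
  1 × C: 2 H
  1 × F: no H
  1 × N: no H
  1 × N (charge +1): no H
  1 × O (charge -1): no H
  1 × S: no H
  Total hydrogens = 9.
Molecular formula: C4H9FN2O5S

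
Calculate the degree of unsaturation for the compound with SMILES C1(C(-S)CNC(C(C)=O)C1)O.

Molecular formula from the SMILES: C7H13NO2S.
DoU = (2C + 2 + N − H − X)/2 = (2·7 + 2 + 1 − 13 − 0)/2 = 4/2 = 2.
(Structurally: 1 ring(s) + 1 π bond(s) = 2.)

2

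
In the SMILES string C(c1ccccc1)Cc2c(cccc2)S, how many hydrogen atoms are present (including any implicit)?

Hydrogens are implicit in SMILES; fill each atom to its normal valence:
  9 × C (aromatic): 1 H each → 9
  3 × C (aromatic): no H
  2 × C: 2 H each → 4
  1 × S: 1 H
  Total hydrogens = 14.

14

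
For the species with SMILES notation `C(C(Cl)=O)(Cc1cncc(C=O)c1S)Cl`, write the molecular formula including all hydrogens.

Heavy atoms from the SMILES: 9 C, 2 Cl, 1 N, 2 O, 1 S.
Implicit hydrogens by atom environment:
  3 × C (aromatic): no H
  2 × C (aromatic): 1 H each → 2
  2 × C: 1 H each → 2
  2 × Cl: no H
  2 × O: no H
  1 × C: 2 H
  1 × C: no H
  1 × N (aromatic): no H
  1 × S: 1 H
  Total hydrogens = 7.
Molecular formula: C9H7Cl2NO2S

C9H7Cl2NO2S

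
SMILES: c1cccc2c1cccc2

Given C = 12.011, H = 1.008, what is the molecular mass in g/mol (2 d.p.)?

128.17

Molecular formula: C10H8.
M = 10×12.011 + 8×1.008 = 128.17 g/mol.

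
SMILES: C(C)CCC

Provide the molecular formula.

Heavy atoms from the SMILES: 5 C.
Implicit hydrogens by atom environment:
  3 × C: 2 H each → 6
  2 × C: 3 H each → 6
  Total hydrogens = 12.
Molecular formula: C5H12

C5H12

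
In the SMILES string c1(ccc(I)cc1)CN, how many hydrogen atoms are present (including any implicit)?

8

Hydrogens are implicit in SMILES; fill each atom to its normal valence:
  4 × C (aromatic): 1 H each → 4
  2 × C (aromatic): no H
  1 × C: 2 H
  1 × I: no H
  1 × N: 2 H
  Total hydrogens = 8.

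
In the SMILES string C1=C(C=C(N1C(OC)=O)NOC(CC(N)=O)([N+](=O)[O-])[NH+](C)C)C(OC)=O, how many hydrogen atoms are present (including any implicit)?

Hydrogens are implicit in SMILES; fill each atom to its normal valence:
  7 × O: no H
  4 × C: 3 H each → 12
  4 × C: no H
  2 × C (aromatic): 1 H each → 2
  2 × C (aromatic): no H
  1 × C: 2 H
  1 × N: 2 H
  1 × N: 1 H
  1 × N (charge +1): 1 H
  1 × N (aromatic): no H
  1 × N (charge +1): no H
  1 × O (charge -1): no H
  Total hydrogens = 20.

20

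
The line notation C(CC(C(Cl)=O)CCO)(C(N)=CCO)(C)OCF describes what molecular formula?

Heavy atoms from the SMILES: 11 C, 1 Cl, 1 F, 1 N, 4 O.
Implicit hydrogens by atom environment:
  5 × C: 2 H each → 10
  3 × C: no H
  2 × C: 1 H each → 2
  2 × O: 1 H each → 2
  2 × O: no H
  1 × C: 3 H
  1 × Cl: no H
  1 × F: no H
  1 × N: 2 H
  Total hydrogens = 19.
Molecular formula: C11H19ClFNO4

C11H19ClFNO4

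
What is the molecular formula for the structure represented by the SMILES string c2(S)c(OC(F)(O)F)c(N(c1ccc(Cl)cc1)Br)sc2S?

Heavy atoms from the SMILES: 1 Br, 11 C, 1 Cl, 2 F, 1 N, 2 O, 3 S.
Implicit hydrogens by atom environment:
  6 × C (aromatic): no H
  4 × C (aromatic): 1 H each → 4
  2 × F: no H
  2 × S: 1 H each → 2
  1 × Br: no H
  1 × C: no H
  1 × Cl: no H
  1 × N: no H
  1 × O: 1 H
  1 × O: no H
  1 × S (aromatic): no H
  Total hydrogens = 7.
Molecular formula: C11H7BrClF2NO2S3

C11H7BrClF2NO2S3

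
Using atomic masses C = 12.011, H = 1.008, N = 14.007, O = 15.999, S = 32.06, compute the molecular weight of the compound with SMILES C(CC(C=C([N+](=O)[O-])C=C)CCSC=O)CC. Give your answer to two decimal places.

257.35

Molecular formula: C12H19NO3S.
M = 12×12.011 + 19×1.008 + 1×14.007 + 3×15.999 + 1×32.06 = 257.35 g/mol.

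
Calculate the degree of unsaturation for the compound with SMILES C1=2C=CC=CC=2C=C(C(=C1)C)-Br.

Molecular formula from the SMILES: C11H9Br.
DoU = (2C + 2 + N − H − X)/2 = (2·11 + 2 + 0 − 9 − 1)/2 = 14/2 = 7.
(Structurally: 2 ring(s) + 5 π bond(s) = 7.)

7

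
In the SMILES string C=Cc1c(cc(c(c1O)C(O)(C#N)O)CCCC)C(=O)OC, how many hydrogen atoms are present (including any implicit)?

Hydrogens are implicit in SMILES; fill each atom to its normal valence:
  5 × C (aromatic): no H
  4 × C: 2 H each → 8
  3 × C: no H
  3 × O: 1 H each → 3
  2 × C: 3 H each → 6
  2 × O: no H
  1 × C (aromatic): 1 H
  1 × C: 1 H
  1 × N: no H
  Total hydrogens = 19.

19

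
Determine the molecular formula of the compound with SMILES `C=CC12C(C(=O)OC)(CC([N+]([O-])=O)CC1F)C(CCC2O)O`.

Heavy atoms from the SMILES: 14 C, 1 F, 1 N, 6 O.
Implicit hydrogens by atom environment:
  5 × C: 2 H each → 10
  5 × C: 1 H each → 5
  3 × C: no H
  3 × O: no H
  2 × O: 1 H each → 2
  1 × C: 3 H
  1 × F: no H
  1 × N (charge +1): no H
  1 × O (charge -1): no H
  Total hydrogens = 20.
Molecular formula: C14H20FNO6

C14H20FNO6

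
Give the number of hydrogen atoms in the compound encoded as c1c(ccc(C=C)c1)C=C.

10

Hydrogens are implicit in SMILES; fill each atom to its normal valence:
  4 × C (aromatic): 1 H each → 4
  2 × C: 2 H each → 4
  2 × C: 1 H each → 2
  2 × C (aromatic): no H
  Total hydrogens = 10.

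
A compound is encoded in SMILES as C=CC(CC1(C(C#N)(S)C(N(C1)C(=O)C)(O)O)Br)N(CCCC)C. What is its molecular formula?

C16H26BrN3O3S

Heavy atoms from the SMILES: 1 Br, 16 C, 3 N, 3 O, 1 S.
Implicit hydrogens by atom environment:
  6 × C: 2 H each → 12
  5 × C: no H
  3 × C: 3 H each → 9
  3 × N: no H
  2 × C: 1 H each → 2
  2 × O: 1 H each → 2
  1 × Br: no H
  1 × O: no H
  1 × S: 1 H
  Total hydrogens = 26.
Molecular formula: C16H26BrN3O3S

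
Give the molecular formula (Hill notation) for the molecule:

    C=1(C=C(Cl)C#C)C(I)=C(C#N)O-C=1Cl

Heavy atoms from the SMILES: 9 C, 2 Cl, 1 I, 1 N, 1 O.
Implicit hydrogens by atom environment:
  4 × C (aromatic): no H
  3 × C: no H
  2 × C: 1 H each → 2
  2 × Cl: no H
  1 × I: no H
  1 × N: no H
  1 × O (aromatic): no H
  Total hydrogens = 2.
Molecular formula: C9H2Cl2INO

C9H2Cl2INO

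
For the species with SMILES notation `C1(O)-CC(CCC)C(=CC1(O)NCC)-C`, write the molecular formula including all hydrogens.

Heavy atoms from the SMILES: 12 C, 1 N, 2 O.
Implicit hydrogens by atom environment:
  4 × C: 2 H each → 8
  3 × C: 3 H each → 9
  3 × C: 1 H each → 3
  2 × C: no H
  2 × O: 1 H each → 2
  1 × N: 1 H
  Total hydrogens = 23.
Molecular formula: C12H23NO2

C12H23NO2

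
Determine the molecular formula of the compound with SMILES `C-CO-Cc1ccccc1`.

Heavy atoms from the SMILES: 9 C, 1 O.
Implicit hydrogens by atom environment:
  5 × C (aromatic): 1 H each → 5
  2 × C: 2 H each → 4
  1 × C: 3 H
  1 × C (aromatic): no H
  1 × O: no H
  Total hydrogens = 12.
Molecular formula: C9H12O

C9H12O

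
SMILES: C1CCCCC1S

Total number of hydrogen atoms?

Hydrogens are implicit in SMILES; fill each atom to its normal valence:
  5 × C: 2 H each → 10
  1 × C: 1 H
  1 × S: 1 H
  Total hydrogens = 12.

12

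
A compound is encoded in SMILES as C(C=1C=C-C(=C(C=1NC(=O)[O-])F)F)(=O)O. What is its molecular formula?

Heavy atoms from the SMILES: 8 C, 2 F, 1 N, 4 O.
Implicit hydrogens by atom environment:
  4 × C (aromatic): no H
  2 × C (aromatic): 1 H each → 2
  2 × C: no H
  2 × F: no H
  2 × O: no H
  1 × N: 1 H
  1 × O: 1 H
  1 × O (charge -1): no H
  Total hydrogens = 4.
Net charge -1.
Molecular formula: C8H4F2NO4-

C8H4F2NO4-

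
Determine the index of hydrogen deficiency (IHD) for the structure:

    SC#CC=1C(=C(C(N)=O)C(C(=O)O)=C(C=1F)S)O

8

Molecular formula from the SMILES: C10H6FNO4S2.
DoU = (2C + 2 + N − H − X)/2 = (2·10 + 2 + 1 − 6 − 1)/2 = 16/2 = 8.
(Structurally: 1 ring(s) + 7 π bond(s) = 8.)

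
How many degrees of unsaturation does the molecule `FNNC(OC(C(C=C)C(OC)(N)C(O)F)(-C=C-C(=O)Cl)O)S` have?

3

Molecular formula from the SMILES: C11H18ClF2N3O5S.
DoU = (2C + 2 + N − H − X)/2 = (2·11 + 2 + 3 − 18 − 3)/2 = 6/2 = 3.
(Structurally: 0 ring(s) + 3 π bond(s) = 3.)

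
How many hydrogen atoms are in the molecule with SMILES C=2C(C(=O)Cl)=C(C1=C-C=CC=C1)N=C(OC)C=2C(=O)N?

Hydrogens are implicit in SMILES; fill each atom to its normal valence:
  6 × C (aromatic): 1 H each → 6
  5 × C (aromatic): no H
  3 × O: no H
  2 × C: no H
  1 × C: 3 H
  1 × Cl: no H
  1 × N: 2 H
  1 × N (aromatic): no H
  Total hydrogens = 11.

11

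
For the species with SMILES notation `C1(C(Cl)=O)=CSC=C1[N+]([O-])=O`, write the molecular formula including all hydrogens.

Heavy atoms from the SMILES: 5 C, 1 Cl, 1 N, 3 O, 1 S.
Implicit hydrogens by atom environment:
  2 × C (aromatic): 1 H each → 2
  2 × C (aromatic): no H
  2 × O: no H
  1 × C: no H
  1 × Cl: no H
  1 × N (charge +1): no H
  1 × O (charge -1): no H
  1 × S (aromatic): no H
  Total hydrogens = 2.
Molecular formula: C5H2ClNO3S

C5H2ClNO3S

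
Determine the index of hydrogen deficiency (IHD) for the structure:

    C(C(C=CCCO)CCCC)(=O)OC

2

Molecular formula from the SMILES: C11H20O3.
DoU = (2C + 2 + N − H − X)/2 = (2·11 + 2 + 0 − 20 − 0)/2 = 4/2 = 2.
(Structurally: 0 ring(s) + 2 π bond(s) = 2.)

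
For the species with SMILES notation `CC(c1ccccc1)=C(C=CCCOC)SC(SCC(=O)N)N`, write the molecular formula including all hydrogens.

Heavy atoms from the SMILES: 17 C, 2 N, 2 O, 2 S.
Implicit hydrogens by atom environment:
  5 × C (aromatic): 1 H each → 5
  3 × C: 2 H each → 6
  3 × C: 1 H each → 3
  3 × C: no H
  2 × C: 3 H each → 6
  2 × N: 2 H each → 4
  2 × O: no H
  2 × S: no H
  1 × C (aromatic): no H
  Total hydrogens = 24.
Molecular formula: C17H24N2O2S2

C17H24N2O2S2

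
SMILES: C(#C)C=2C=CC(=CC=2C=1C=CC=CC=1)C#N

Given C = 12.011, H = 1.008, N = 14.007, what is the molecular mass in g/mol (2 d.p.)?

Molecular formula: C15H9N.
M = 15×12.011 + 9×1.008 + 1×14.007 = 203.24 g/mol.

203.24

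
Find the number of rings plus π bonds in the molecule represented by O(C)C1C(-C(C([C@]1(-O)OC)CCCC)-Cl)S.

1

Molecular formula from the SMILES: C11H21ClO3S.
DoU = (2C + 2 + N − H − X)/2 = (2·11 + 2 + 0 − 21 − 1)/2 = 2/2 = 1.
(Structurally: 1 ring(s) + 0 π bond(s) = 1.)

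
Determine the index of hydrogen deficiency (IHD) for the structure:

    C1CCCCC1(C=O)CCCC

Molecular formula from the SMILES: C11H20O.
DoU = (2C + 2 + N − H − X)/2 = (2·11 + 2 + 0 − 20 − 0)/2 = 4/2 = 2.
(Structurally: 1 ring(s) + 1 π bond(s) = 2.)

2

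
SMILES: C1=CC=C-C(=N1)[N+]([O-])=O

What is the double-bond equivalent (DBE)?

5

Molecular formula from the SMILES: C5H4N2O2.
DoU = (2C + 2 + N − H − X)/2 = (2·5 + 2 + 2 − 4 − 0)/2 = 10/2 = 5.
(Structurally: 1 ring(s) + 4 π bond(s) = 5.)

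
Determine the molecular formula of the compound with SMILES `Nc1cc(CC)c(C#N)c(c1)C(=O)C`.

C11H12N2O

Heavy atoms from the SMILES: 11 C, 2 N, 1 O.
Implicit hydrogens by atom environment:
  4 × C (aromatic): no H
  2 × C: 3 H each → 6
  2 × C (aromatic): 1 H each → 2
  2 × C: no H
  1 × C: 2 H
  1 × N: 2 H
  1 × N: no H
  1 × O: no H
  Total hydrogens = 12.
Molecular formula: C11H12N2O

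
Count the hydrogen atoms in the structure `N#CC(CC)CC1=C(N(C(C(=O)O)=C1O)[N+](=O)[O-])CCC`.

17

Hydrogens are implicit in SMILES; fill each atom to its normal valence:
  4 × C: 2 H each → 8
  4 × C (aromatic): no H
  2 × C: 3 H each → 6
  2 × C: no H
  2 × O: 1 H each → 2
  2 × O: no H
  1 × C: 1 H
  1 × N (aromatic): no H
  1 × N (charge +1): no H
  1 × N: no H
  1 × O (charge -1): no H
  Total hydrogens = 17.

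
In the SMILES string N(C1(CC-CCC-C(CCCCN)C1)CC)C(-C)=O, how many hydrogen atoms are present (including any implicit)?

Hydrogens are implicit in SMILES; fill each atom to its normal valence:
  11 × C: 2 H each → 22
  2 × C: 3 H each → 6
  2 × C: no H
  1 × C: 1 H
  1 × N: 2 H
  1 × N: 1 H
  1 × O: no H
  Total hydrogens = 32.

32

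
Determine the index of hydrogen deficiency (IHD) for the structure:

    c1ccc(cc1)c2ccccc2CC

Molecular formula from the SMILES: C14H14.
DoU = (2C + 2 + N − H − X)/2 = (2·14 + 2 + 0 − 14 − 0)/2 = 16/2 = 8.
(Structurally: 2 ring(s) + 6 π bond(s) = 8.)

8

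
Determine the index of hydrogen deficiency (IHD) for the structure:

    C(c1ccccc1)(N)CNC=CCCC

5

Molecular formula from the SMILES: C13H20N2.
DoU = (2C + 2 + N − H − X)/2 = (2·13 + 2 + 2 − 20 − 0)/2 = 10/2 = 5.
(Structurally: 1 ring(s) + 4 π bond(s) = 5.)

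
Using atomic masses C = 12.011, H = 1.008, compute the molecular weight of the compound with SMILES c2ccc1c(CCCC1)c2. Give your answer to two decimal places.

132.21

Molecular formula: C10H12.
M = 10×12.011 + 12×1.008 = 132.21 g/mol.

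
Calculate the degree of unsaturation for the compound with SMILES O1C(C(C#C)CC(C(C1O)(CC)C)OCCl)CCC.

Molecular formula from the SMILES: C15H25ClO3.
DoU = (2C + 2 + N − H − X)/2 = (2·15 + 2 + 0 − 25 − 1)/2 = 6/2 = 3.
(Structurally: 1 ring(s) + 2 π bond(s) = 3.)

3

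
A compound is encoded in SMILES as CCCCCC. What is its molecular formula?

C6H14

Heavy atoms from the SMILES: 6 C.
Implicit hydrogens by atom environment:
  4 × C: 2 H each → 8
  2 × C: 3 H each → 6
  Total hydrogens = 14.
Molecular formula: C6H14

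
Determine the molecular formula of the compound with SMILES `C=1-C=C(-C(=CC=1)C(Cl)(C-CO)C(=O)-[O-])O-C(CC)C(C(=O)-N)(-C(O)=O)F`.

C16H18ClFNO7-

Heavy atoms from the SMILES: 16 C, 1 Cl, 1 F, 1 N, 7 O.
Implicit hydrogens by atom environment:
  5 × C: no H
  4 × C (aromatic): 1 H each → 4
  4 × O: no H
  3 × C: 2 H each → 6
  2 × C (aromatic): no H
  2 × O: 1 H each → 2
  1 × C: 3 H
  1 × C: 1 H
  1 × Cl: no H
  1 × F: no H
  1 × N: 2 H
  1 × O (charge -1): no H
  Total hydrogens = 18.
Net charge -1.
Molecular formula: C16H18ClFNO7-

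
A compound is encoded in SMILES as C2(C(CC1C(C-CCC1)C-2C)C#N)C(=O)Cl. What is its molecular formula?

Heavy atoms from the SMILES: 13 C, 1 Cl, 1 N, 1 O.
Implicit hydrogens by atom environment:
  5 × C: 2 H each → 10
  5 × C: 1 H each → 5
  2 × C: no H
  1 × C: 3 H
  1 × Cl: no H
  1 × N: no H
  1 × O: no H
  Total hydrogens = 18.
Molecular formula: C13H18ClNO

C13H18ClNO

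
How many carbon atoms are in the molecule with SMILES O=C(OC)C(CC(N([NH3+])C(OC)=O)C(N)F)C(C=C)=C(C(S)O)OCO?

The symbol for carbon appears 14 times in the SMILES.

14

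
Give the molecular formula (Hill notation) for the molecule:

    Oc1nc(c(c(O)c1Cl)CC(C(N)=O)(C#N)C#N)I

Heavy atoms from the SMILES: 10 C, 1 Cl, 1 I, 4 N, 3 O.
Implicit hydrogens by atom environment:
  5 × C (aromatic): no H
  4 × C: no H
  2 × N: no H
  2 × O: 1 H each → 2
  1 × C: 2 H
  1 × Cl: no H
  1 × I: no H
  1 × N: 2 H
  1 × N (aromatic): no H
  1 × O: no H
  Total hydrogens = 6.
Molecular formula: C10H6ClIN4O3

C10H6ClIN4O3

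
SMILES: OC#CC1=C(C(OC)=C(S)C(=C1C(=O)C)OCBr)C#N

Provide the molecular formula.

Heavy atoms from the SMILES: 1 Br, 13 C, 1 N, 4 O, 1 S.
Implicit hydrogens by atom environment:
  6 × C (aromatic): no H
  4 × C: no H
  3 × O: no H
  2 × C: 3 H each → 6
  1 × Br: no H
  1 × C: 2 H
  1 × N: no H
  1 × O: 1 H
  1 × S: 1 H
  Total hydrogens = 10.
Molecular formula: C13H10BrNO4S

C13H10BrNO4S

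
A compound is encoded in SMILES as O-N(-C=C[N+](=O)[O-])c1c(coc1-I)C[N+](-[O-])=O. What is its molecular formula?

Heavy atoms from the SMILES: 7 C, 1 I, 3 N, 6 O.
Implicit hydrogens by atom environment:
  3 × C (aromatic): no H
  2 × C: 1 H each → 2
  2 × N (charge +1): no H
  2 × O: no H
  2 × O (charge -1): no H
  1 × C: 2 H
  1 × C (aromatic): 1 H
  1 × I: no H
  1 × N: no H
  1 × O: 1 H
  1 × O (aromatic): no H
  Total hydrogens = 6.
Molecular formula: C7H6IN3O6

C7H6IN3O6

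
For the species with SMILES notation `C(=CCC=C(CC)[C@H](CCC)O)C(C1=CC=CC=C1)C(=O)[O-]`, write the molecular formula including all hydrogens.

C19H25O3-

Heavy atoms from the SMILES: 19 C, 3 O.
Implicit hydrogens by atom environment:
  5 × C: 1 H each → 5
  5 × C (aromatic): 1 H each → 5
  4 × C: 2 H each → 8
  2 × C: 3 H each → 6
  2 × C: no H
  1 × C (aromatic): no H
  1 × O: 1 H
  1 × O: no H
  1 × O (charge -1): no H
  Total hydrogens = 25.
Net charge -1.
Molecular formula: C19H25O3-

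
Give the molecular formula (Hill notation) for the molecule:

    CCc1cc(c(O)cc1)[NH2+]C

C9H14NO+

Heavy atoms from the SMILES: 9 C, 1 N, 1 O.
Implicit hydrogens by atom environment:
  3 × C (aromatic): 1 H each → 3
  3 × C (aromatic): no H
  2 × C: 3 H each → 6
  1 × C: 2 H
  1 × N (charge +1): 2 H
  1 × O: 1 H
  Total hydrogens = 14.
Net charge +1.
Molecular formula: C9H14NO+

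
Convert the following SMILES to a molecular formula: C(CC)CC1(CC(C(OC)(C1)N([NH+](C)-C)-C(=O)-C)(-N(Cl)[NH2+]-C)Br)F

[C15H31BrClFN4O2]2+

Heavy atoms from the SMILES: 1 Br, 15 C, 1 Cl, 1 F, 4 N, 2 O.
Implicit hydrogens by atom environment:
  6 × C: 3 H each → 18
  5 × C: 2 H each → 10
  4 × C: no H
  2 × N: no H
  2 × O: no H
  1 × Br: no H
  1 × Cl: no H
  1 × F: no H
  1 × N (charge +1): 2 H
  1 × N (charge +1): 1 H
  Total hydrogens = 31.
Net charge +2.
Molecular formula: [C15H31BrClFN4O2]2+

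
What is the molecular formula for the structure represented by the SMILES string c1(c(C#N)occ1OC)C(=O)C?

Heavy atoms from the SMILES: 8 C, 1 N, 3 O.
Implicit hydrogens by atom environment:
  3 × C (aromatic): no H
  2 × C: 3 H each → 6
  2 × C: no H
  2 × O: no H
  1 × C (aromatic): 1 H
  1 × N: no H
  1 × O (aromatic): no H
  Total hydrogens = 7.
Molecular formula: C8H7NO3

C8H7NO3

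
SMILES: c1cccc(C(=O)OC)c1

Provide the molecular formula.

Heavy atoms from the SMILES: 8 C, 2 O.
Implicit hydrogens by atom environment:
  5 × C (aromatic): 1 H each → 5
  2 × O: no H
  1 × C: 3 H
  1 × C (aromatic): no H
  1 × C: no H
  Total hydrogens = 8.
Molecular formula: C8H8O2

C8H8O2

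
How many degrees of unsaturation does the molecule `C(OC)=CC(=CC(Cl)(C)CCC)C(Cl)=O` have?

Molecular formula from the SMILES: C11H16Cl2O2.
DoU = (2C + 2 + N − H − X)/2 = (2·11 + 2 + 0 − 16 − 2)/2 = 6/2 = 3.
(Structurally: 0 ring(s) + 3 π bond(s) = 3.)

3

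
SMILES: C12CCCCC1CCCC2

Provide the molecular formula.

C10H18

Heavy atoms from the SMILES: 10 C.
Implicit hydrogens by atom environment:
  8 × C: 2 H each → 16
  2 × C: 1 H each → 2
  Total hydrogens = 18.
Molecular formula: C10H18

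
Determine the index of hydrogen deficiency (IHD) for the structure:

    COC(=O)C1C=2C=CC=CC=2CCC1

Molecular formula from the SMILES: C12H14O2.
DoU = (2C + 2 + N − H − X)/2 = (2·12 + 2 + 0 − 14 − 0)/2 = 12/2 = 6.
(Structurally: 2 ring(s) + 4 π bond(s) = 6.)

6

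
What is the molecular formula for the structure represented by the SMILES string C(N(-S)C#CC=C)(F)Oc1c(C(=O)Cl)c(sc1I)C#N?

Heavy atoms from the SMILES: 11 C, 1 Cl, 1 F, 1 I, 2 N, 2 O, 2 S.
Implicit hydrogens by atom environment:
  4 × C (aromatic): no H
  4 × C: no H
  2 × C: 1 H each → 2
  2 × N: no H
  2 × O: no H
  1 × C: 2 H
  1 × Cl: no H
  1 × F: no H
  1 × I: no H
  1 × S: 1 H
  1 × S (aromatic): no H
  Total hydrogens = 5.
Molecular formula: C11H5ClFIN2O2S2

C11H5ClFIN2O2S2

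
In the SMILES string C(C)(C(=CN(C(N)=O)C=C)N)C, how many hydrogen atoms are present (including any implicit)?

15

Hydrogens are implicit in SMILES; fill each atom to its normal valence:
  3 × C: 1 H each → 3
  2 × C: 3 H each → 6
  2 × C: no H
  2 × N: 2 H each → 4
  1 × C: 2 H
  1 × N: no H
  1 × O: no H
  Total hydrogens = 15.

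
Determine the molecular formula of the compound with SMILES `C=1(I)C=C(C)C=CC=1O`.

Heavy atoms from the SMILES: 7 C, 1 I, 1 O.
Implicit hydrogens by atom environment:
  3 × C (aromatic): 1 H each → 3
  3 × C (aromatic): no H
  1 × C: 3 H
  1 × I: no H
  1 × O: 1 H
  Total hydrogens = 7.
Molecular formula: C7H7IO

C7H7IO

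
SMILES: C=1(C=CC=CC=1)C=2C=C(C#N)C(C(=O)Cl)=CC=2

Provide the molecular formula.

Heavy atoms from the SMILES: 14 C, 1 Cl, 1 N, 1 O.
Implicit hydrogens by atom environment:
  8 × C (aromatic): 1 H each → 8
  4 × C (aromatic): no H
  2 × C: no H
  1 × Cl: no H
  1 × N: no H
  1 × O: no H
  Total hydrogens = 8.
Molecular formula: C14H8ClNO

C14H8ClNO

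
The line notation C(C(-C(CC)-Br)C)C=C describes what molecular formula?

Heavy atoms from the SMILES: 1 Br, 8 C.
Implicit hydrogens by atom environment:
  3 × C: 2 H each → 6
  3 × C: 1 H each → 3
  2 × C: 3 H each → 6
  1 × Br: no H
  Total hydrogens = 15.
Molecular formula: C8H15Br

C8H15Br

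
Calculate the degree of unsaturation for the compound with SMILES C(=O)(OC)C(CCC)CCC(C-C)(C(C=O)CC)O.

Molecular formula from the SMILES: C15H28O4.
DoU = (2C + 2 + N − H − X)/2 = (2·15 + 2 + 0 − 28 − 0)/2 = 4/2 = 2.
(Structurally: 0 ring(s) + 2 π bond(s) = 2.)

2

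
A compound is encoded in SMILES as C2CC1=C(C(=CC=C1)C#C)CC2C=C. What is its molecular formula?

C14H14

Heavy atoms from the SMILES: 14 C.
Implicit hydrogens by atom environment:
  4 × C: 2 H each → 8
  3 × C (aromatic): 1 H each → 3
  3 × C: 1 H each → 3
  3 × C (aromatic): no H
  1 × C: no H
  Total hydrogens = 14.
Molecular formula: C14H14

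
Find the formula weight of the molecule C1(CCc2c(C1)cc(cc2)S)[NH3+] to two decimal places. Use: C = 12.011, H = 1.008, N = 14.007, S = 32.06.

Molecular formula: C10H14NS+.
M = 10×12.011 + 14×1.008 + 1×14.007 + 1×32.06 = 180.29 g/mol.

180.29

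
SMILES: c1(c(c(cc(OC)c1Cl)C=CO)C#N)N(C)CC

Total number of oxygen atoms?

2

The symbol for oxygen appears 2 times in the SMILES.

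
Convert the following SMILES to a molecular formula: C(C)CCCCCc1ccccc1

C13H20

Heavy atoms from the SMILES: 13 C.
Implicit hydrogens by atom environment:
  6 × C: 2 H each → 12
  5 × C (aromatic): 1 H each → 5
  1 × C: 3 H
  1 × C (aromatic): no H
  Total hydrogens = 20.
Molecular formula: C13H20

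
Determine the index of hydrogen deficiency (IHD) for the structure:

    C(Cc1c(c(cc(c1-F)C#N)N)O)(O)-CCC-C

Molecular formula from the SMILES: C13H17FN2O2.
DoU = (2C + 2 + N − H − X)/2 = (2·13 + 2 + 2 − 17 − 1)/2 = 12/2 = 6.
(Structurally: 1 ring(s) + 5 π bond(s) = 6.)

6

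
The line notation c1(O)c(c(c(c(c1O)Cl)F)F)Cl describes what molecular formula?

Heavy atoms from the SMILES: 6 C, 2 Cl, 2 F, 2 O.
Implicit hydrogens by atom environment:
  6 × C (aromatic): no H
  2 × Cl: no H
  2 × F: no H
  2 × O: 1 H each → 2
  Total hydrogens = 2.
Molecular formula: C6H2Cl2F2O2

C6H2Cl2F2O2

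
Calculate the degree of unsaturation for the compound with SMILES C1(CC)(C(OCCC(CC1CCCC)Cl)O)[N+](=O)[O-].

2

Molecular formula from the SMILES: C13H24ClNO4.
DoU = (2C + 2 + N − H − X)/2 = (2·13 + 2 + 1 − 24 − 1)/2 = 4/2 = 2.
(Structurally: 1 ring(s) + 1 π bond(s) = 2.)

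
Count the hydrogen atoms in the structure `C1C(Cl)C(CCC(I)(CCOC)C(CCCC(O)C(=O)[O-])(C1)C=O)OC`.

29

Hydrogens are implicit in SMILES; fill each atom to its normal valence:
  9 × C: 2 H each → 18
  4 × C: 1 H each → 4
  4 × O: no H
  3 × C: no H
  2 × C: 3 H each → 6
  1 × Cl: no H
  1 × I: no H
  1 × O: 1 H
  1 × O (charge -1): no H
  Total hydrogens = 29.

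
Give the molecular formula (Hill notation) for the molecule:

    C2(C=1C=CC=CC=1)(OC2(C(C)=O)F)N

C10H10FNO2

Heavy atoms from the SMILES: 10 C, 1 F, 1 N, 2 O.
Implicit hydrogens by atom environment:
  5 × C (aromatic): 1 H each → 5
  3 × C: no H
  2 × O: no H
  1 × C: 3 H
  1 × C (aromatic): no H
  1 × F: no H
  1 × N: 2 H
  Total hydrogens = 10.
Molecular formula: C10H10FNO2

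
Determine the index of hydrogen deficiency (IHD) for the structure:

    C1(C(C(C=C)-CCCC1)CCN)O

2

Molecular formula from the SMILES: C11H21NO.
DoU = (2C + 2 + N − H − X)/2 = (2·11 + 2 + 1 − 21 − 0)/2 = 4/2 = 2.
(Structurally: 1 ring(s) + 1 π bond(s) = 2.)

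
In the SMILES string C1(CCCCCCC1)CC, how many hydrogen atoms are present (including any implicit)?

20

Hydrogens are implicit in SMILES; fill each atom to its normal valence:
  8 × C: 2 H each → 16
  1 × C: 3 H
  1 × C: 1 H
  Total hydrogens = 20.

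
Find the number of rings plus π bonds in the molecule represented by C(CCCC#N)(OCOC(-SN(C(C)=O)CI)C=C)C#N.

Molecular formula from the SMILES: C13H18IN3O3S.
DoU = (2C + 2 + N − H − X)/2 = (2·13 + 2 + 3 − 18 − 1)/2 = 12/2 = 6.
(Structurally: 0 ring(s) + 6 π bond(s) = 6.)

6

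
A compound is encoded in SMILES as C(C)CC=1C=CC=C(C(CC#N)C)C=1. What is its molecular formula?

C13H17N

Heavy atoms from the SMILES: 13 C, 1 N.
Implicit hydrogens by atom environment:
  4 × C (aromatic): 1 H each → 4
  3 × C: 2 H each → 6
  2 × C: 3 H each → 6
  2 × C (aromatic): no H
  1 × C: 1 H
  1 × C: no H
  1 × N: no H
  Total hydrogens = 17.
Molecular formula: C13H17N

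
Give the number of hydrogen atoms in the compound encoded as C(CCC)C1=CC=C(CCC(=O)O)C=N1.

17

Hydrogens are implicit in SMILES; fill each atom to its normal valence:
  5 × C: 2 H each → 10
  3 × C (aromatic): 1 H each → 3
  2 × C (aromatic): no H
  1 × C: 3 H
  1 × C: no H
  1 × N (aromatic): no H
  1 × O: 1 H
  1 × O: no H
  Total hydrogens = 17.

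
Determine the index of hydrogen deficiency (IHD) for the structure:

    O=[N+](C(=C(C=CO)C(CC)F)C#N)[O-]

Molecular formula from the SMILES: C8H9FN2O3.
DoU = (2C + 2 + N − H − X)/2 = (2·8 + 2 + 2 − 9 − 1)/2 = 10/2 = 5.
(Structurally: 0 ring(s) + 5 π bond(s) = 5.)

5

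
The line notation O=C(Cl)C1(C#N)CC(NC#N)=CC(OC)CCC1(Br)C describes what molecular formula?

C13H15BrClN3O2

Heavy atoms from the SMILES: 1 Br, 13 C, 1 Cl, 3 N, 2 O.
Implicit hydrogens by atom environment:
  6 × C: no H
  3 × C: 2 H each → 6
  2 × C: 3 H each → 6
  2 × C: 1 H each → 2
  2 × N: no H
  2 × O: no H
  1 × Br: no H
  1 × Cl: no H
  1 × N: 1 H
  Total hydrogens = 15.
Molecular formula: C13H15BrClN3O2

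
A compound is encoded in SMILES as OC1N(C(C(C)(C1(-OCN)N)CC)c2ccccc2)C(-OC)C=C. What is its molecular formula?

C18H29N3O3

Heavy atoms from the SMILES: 18 C, 3 N, 3 O.
Implicit hydrogens by atom environment:
  5 × C (aromatic): 1 H each → 5
  4 × C: 1 H each → 4
  3 × C: 3 H each → 9
  3 × C: 2 H each → 6
  2 × C: no H
  2 × N: 2 H each → 4
  2 × O: no H
  1 × C (aromatic): no H
  1 × N: no H
  1 × O: 1 H
  Total hydrogens = 29.
Molecular formula: C18H29N3O3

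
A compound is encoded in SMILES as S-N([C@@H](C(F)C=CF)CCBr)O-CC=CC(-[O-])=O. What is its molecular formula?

Heavy atoms from the SMILES: 1 Br, 10 C, 2 F, 1 N, 3 O, 1 S.
Implicit hydrogens by atom environment:
  6 × C: 1 H each → 6
  3 × C: 2 H each → 6
  2 × F: no H
  2 × O: no H
  1 × Br: no H
  1 × C: no H
  1 × N: no H
  1 × O (charge -1): no H
  1 × S: 1 H
  Total hydrogens = 13.
Net charge -1.
Molecular formula: C10H13BrF2NO3S-

C10H13BrF2NO3S-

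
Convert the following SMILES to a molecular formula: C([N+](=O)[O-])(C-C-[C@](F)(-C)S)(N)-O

C5H11FN2O3S

Heavy atoms from the SMILES: 5 C, 1 F, 2 N, 3 O, 1 S.
Implicit hydrogens by atom environment:
  2 × C: 2 H each → 4
  2 × C: no H
  1 × C: 3 H
  1 × F: no H
  1 × N: 2 H
  1 × N (charge +1): no H
  1 × O: 1 H
  1 × O: no H
  1 × O (charge -1): no H
  1 × S: 1 H
  Total hydrogens = 11.
Molecular formula: C5H11FN2O3S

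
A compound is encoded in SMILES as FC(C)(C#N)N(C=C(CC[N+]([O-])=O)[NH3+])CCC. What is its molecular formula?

C10H18FN4O2+

Heavy atoms from the SMILES: 10 C, 1 F, 4 N, 2 O.
Implicit hydrogens by atom environment:
  4 × C: 2 H each → 8
  3 × C: no H
  2 × C: 3 H each → 6
  2 × N: no H
  1 × C: 1 H
  1 × F: no H
  1 × N (charge +1): 3 H
  1 × N (charge +1): no H
  1 × O: no H
  1 × O (charge -1): no H
  Total hydrogens = 18.
Net charge +1.
Molecular formula: C10H18FN4O2+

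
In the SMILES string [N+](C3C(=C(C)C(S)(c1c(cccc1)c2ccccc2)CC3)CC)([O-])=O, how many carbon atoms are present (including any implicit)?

21

The symbol for carbon appears 21 times in the SMILES. Lowercase c denotes aromatic carbon and counts toward C.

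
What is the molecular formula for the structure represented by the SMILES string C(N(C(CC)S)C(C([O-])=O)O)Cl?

Heavy atoms from the SMILES: 6 C, 1 Cl, 1 N, 3 O, 1 S.
Implicit hydrogens by atom environment:
  2 × C: 2 H each → 4
  2 × C: 1 H each → 2
  1 × C: 3 H
  1 × C: no H
  1 × Cl: no H
  1 × N: no H
  1 × O: 1 H
  1 × O: no H
  1 × O (charge -1): no H
  1 × S: 1 H
  Total hydrogens = 11.
Net charge -1.
Molecular formula: C6H11ClNO3S-

C6H11ClNO3S-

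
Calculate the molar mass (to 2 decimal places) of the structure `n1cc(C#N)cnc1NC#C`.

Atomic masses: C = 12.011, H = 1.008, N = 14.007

144.14

Molecular formula: C7H4N4.
M = 7×12.011 + 4×1.008 + 4×14.007 = 144.14 g/mol.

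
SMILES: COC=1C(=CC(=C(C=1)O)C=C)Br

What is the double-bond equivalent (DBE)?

5

Molecular formula from the SMILES: C9H9BrO2.
DoU = (2C + 2 + N − H − X)/2 = (2·9 + 2 + 0 − 9 − 1)/2 = 10/2 = 5.
(Structurally: 1 ring(s) + 4 π bond(s) = 5.)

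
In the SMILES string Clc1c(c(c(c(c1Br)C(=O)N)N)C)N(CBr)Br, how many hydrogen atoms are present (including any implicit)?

9

Hydrogens are implicit in SMILES; fill each atom to its normal valence:
  6 × C (aromatic): no H
  3 × Br: no H
  2 × N: 2 H each → 4
  1 × C: 3 H
  1 × C: 2 H
  1 × C: no H
  1 × Cl: no H
  1 × N: no H
  1 × O: no H
  Total hydrogens = 9.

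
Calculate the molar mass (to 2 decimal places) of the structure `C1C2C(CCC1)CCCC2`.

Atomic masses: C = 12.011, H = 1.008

138.25

Molecular formula: C10H18.
M = 10×12.011 + 18×1.008 = 138.25 g/mol.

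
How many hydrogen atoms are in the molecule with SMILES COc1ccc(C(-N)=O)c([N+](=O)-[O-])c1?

8

Hydrogens are implicit in SMILES; fill each atom to its normal valence:
  3 × C (aromatic): 1 H each → 3
  3 × C (aromatic): no H
  3 × O: no H
  1 × C: 3 H
  1 × C: no H
  1 × N: 2 H
  1 × N (charge +1): no H
  1 × O (charge -1): no H
  Total hydrogens = 8.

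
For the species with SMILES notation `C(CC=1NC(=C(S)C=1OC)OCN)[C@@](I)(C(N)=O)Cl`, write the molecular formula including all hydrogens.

C10H15ClIN3O3S

Heavy atoms from the SMILES: 10 C, 1 Cl, 1 I, 3 N, 3 O, 1 S.
Implicit hydrogens by atom environment:
  4 × C (aromatic): no H
  3 × C: 2 H each → 6
  3 × O: no H
  2 × C: no H
  2 × N: 2 H each → 4
  1 × C: 3 H
  1 × Cl: no H
  1 × I: no H
  1 × N (aromatic): 1 H
  1 × S: 1 H
  Total hydrogens = 15.
Molecular formula: C10H15ClIN3O3S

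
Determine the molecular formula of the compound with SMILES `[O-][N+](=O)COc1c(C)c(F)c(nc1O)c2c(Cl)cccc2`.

C13H10ClFN2O4

Heavy atoms from the SMILES: 13 C, 1 Cl, 1 F, 2 N, 4 O.
Implicit hydrogens by atom environment:
  7 × C (aromatic): no H
  4 × C (aromatic): 1 H each → 4
  2 × O: no H
  1 × C: 3 H
  1 × C: 2 H
  1 × Cl: no H
  1 × F: no H
  1 × N (aromatic): no H
  1 × N (charge +1): no H
  1 × O: 1 H
  1 × O (charge -1): no H
  Total hydrogens = 10.
Molecular formula: C13H10ClFN2O4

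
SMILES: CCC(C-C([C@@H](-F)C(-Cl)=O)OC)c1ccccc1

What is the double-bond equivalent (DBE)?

5

Molecular formula from the SMILES: C14H18ClFO2.
DoU = (2C + 2 + N − H − X)/2 = (2·14 + 2 + 0 − 18 − 2)/2 = 10/2 = 5.
(Structurally: 1 ring(s) + 4 π bond(s) = 5.)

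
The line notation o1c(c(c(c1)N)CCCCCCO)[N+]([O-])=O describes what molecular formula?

Heavy atoms from the SMILES: 10 C, 2 N, 4 O.
Implicit hydrogens by atom environment:
  6 × C: 2 H each → 12
  3 × C (aromatic): no H
  1 × C (aromatic): 1 H
  1 × N: 2 H
  1 × N (charge +1): no H
  1 × O: 1 H
  1 × O (aromatic): no H
  1 × O: no H
  1 × O (charge -1): no H
  Total hydrogens = 16.
Molecular formula: C10H16N2O4

C10H16N2O4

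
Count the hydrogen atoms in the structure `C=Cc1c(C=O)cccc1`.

8

Hydrogens are implicit in SMILES; fill each atom to its normal valence:
  4 × C (aromatic): 1 H each → 4
  2 × C: 1 H each → 2
  2 × C (aromatic): no H
  1 × C: 2 H
  1 × O: no H
  Total hydrogens = 8.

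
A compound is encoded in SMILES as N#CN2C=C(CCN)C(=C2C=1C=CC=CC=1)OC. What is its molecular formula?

Heavy atoms from the SMILES: 14 C, 3 N, 1 O.
Implicit hydrogens by atom environment:
  6 × C (aromatic): 1 H each → 6
  4 × C (aromatic): no H
  2 × C: 2 H each → 4
  1 × C: 3 H
  1 × C: no H
  1 × N: 2 H
  1 × N (aromatic): no H
  1 × N: no H
  1 × O: no H
  Total hydrogens = 15.
Molecular formula: C14H15N3O

C14H15N3O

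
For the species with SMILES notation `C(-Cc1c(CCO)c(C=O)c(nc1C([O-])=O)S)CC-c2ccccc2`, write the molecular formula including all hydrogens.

Heavy atoms from the SMILES: 19 C, 1 N, 4 O, 1 S.
Implicit hydrogens by atom environment:
  6 × C: 2 H each → 12
  6 × C (aromatic): no H
  5 × C (aromatic): 1 H each → 5
  2 × O: no H
  1 × C: 1 H
  1 × C: no H
  1 × N (aromatic): no H
  1 × O: 1 H
  1 × O (charge -1): no H
  1 × S: 1 H
  Total hydrogens = 20.
Net charge -1.
Molecular formula: C19H20NO4S-

C19H20NO4S-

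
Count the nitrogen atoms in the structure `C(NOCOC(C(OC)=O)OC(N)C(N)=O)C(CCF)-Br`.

The symbol for nitrogen appears 3 times in the SMILES.

3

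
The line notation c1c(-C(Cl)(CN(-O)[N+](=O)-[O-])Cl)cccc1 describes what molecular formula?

C8H8Cl2N2O3

Heavy atoms from the SMILES: 8 C, 2 Cl, 2 N, 3 O.
Implicit hydrogens by atom environment:
  5 × C (aromatic): 1 H each → 5
  2 × Cl: no H
  1 × C: 2 H
  1 × C: no H
  1 × C (aromatic): no H
  1 × N: no H
  1 × N (charge +1): no H
  1 × O: 1 H
  1 × O: no H
  1 × O (charge -1): no H
  Total hydrogens = 8.
Molecular formula: C8H8Cl2N2O3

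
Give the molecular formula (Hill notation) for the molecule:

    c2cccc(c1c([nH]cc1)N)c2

C10H10N2

Heavy atoms from the SMILES: 10 C, 2 N.
Implicit hydrogens by atom environment:
  7 × C (aromatic): 1 H each → 7
  3 × C (aromatic): no H
  1 × N: 2 H
  1 × N (aromatic): 1 H
  Total hydrogens = 10.
Molecular formula: C10H10N2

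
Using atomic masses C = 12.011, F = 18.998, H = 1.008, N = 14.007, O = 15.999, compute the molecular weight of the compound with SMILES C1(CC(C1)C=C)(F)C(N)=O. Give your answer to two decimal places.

Molecular formula: C7H10FNO.
M = 7×12.011 + 1×18.998 + 10×1.008 + 1×14.007 + 1×15.999 = 143.16 g/mol.

143.16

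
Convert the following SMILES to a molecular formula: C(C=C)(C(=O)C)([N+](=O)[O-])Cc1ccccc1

Heavy atoms from the SMILES: 12 C, 1 N, 3 O.
Implicit hydrogens by atom environment:
  5 × C (aromatic): 1 H each → 5
  2 × C: 2 H each → 4
  2 × C: no H
  2 × O: no H
  1 × C: 3 H
  1 × C: 1 H
  1 × C (aromatic): no H
  1 × N (charge +1): no H
  1 × O (charge -1): no H
  Total hydrogens = 13.
Molecular formula: C12H13NO3

C12H13NO3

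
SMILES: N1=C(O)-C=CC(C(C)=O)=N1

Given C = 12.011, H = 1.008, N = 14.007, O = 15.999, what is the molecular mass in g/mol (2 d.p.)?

138.13

Molecular formula: C6H6N2O2.
M = 6×12.011 + 6×1.008 + 2×14.007 + 2×15.999 = 138.13 g/mol.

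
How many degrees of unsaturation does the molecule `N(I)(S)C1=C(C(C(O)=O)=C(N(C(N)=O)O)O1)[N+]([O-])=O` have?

6

Molecular formula from the SMILES: C6H5IN4O7S.
DoU = (2C + 2 + N − H − X)/2 = (2·6 + 2 + 4 − 5 − 1)/2 = 12/2 = 6.
(Structurally: 1 ring(s) + 5 π bond(s) = 6.)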